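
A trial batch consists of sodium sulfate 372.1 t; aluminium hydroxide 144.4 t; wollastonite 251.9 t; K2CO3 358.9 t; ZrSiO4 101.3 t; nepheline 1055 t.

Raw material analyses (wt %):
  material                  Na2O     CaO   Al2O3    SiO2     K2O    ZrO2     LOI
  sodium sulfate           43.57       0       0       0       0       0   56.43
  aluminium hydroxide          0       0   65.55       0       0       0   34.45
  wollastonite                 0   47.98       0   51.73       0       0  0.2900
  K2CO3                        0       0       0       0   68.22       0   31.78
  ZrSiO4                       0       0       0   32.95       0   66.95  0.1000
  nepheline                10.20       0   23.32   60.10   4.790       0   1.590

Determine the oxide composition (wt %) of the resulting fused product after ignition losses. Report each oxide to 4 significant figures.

Working values are shown, with 4-significant-figure rounding, at each printed step; all arithmetic keeps full precision at each step. Every reported result is rounded exactly once; derived quantities (net glass mass, the totals, the six compositions, LOI, the yield) are recomputed in full precision from the weighed amounts at 1892 t of glass, precisely as stated by the problem or the answer.
Delivered oxide masses:
  Na2O: 372.1·0.4357 + 1055·0.1020 = 269.7 t
  CaO: 251.9·0.4798 = 120.9 t
  Al2O3: 144.4·0.6555 + 1055·0.2332 = 340.7 t
  SiO2: 251.9·0.5173 + 101.3·0.3295 + 1055·0.6010 = 797.7 t
  K2O: 358.9·0.6822 + 1055·0.04790 = 295.4 t
  ZrO2: 101.3·0.6695 = 67.82 t
LOI: 372.1·0.5643 + 144.4·0.3445 + 251.9·0.002900 + 358.9·0.3178 + 101.3·0.001000 + 1055·0.01590 = 391.4 t
Glass mass = batch − LOI = 2284 − 391.4 = 1892 t (= Σ oxide masses)
each wt % is 100 × oxide ÷ glass

Glass mass = 1892 t (batch 2284 − LOI 391.4).
Composition: Na2O 14.25%, CaO 6.387%, Al2O3 18.00%, SiO2 42.16%, K2O 15.61%, ZrO2 3.584%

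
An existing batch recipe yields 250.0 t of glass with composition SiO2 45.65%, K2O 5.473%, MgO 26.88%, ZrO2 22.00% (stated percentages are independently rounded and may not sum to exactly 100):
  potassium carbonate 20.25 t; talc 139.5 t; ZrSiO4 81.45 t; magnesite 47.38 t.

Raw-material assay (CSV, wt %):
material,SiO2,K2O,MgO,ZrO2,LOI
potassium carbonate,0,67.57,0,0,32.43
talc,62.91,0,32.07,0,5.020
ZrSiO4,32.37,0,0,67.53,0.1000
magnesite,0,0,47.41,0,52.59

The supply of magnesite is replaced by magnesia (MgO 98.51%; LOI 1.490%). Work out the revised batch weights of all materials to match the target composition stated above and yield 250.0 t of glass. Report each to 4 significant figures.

Revised batch per 250.0 t glass:
  potassium carbonate: 20.25 t
  talc: 139.5 t
  ZrSiO4: 81.45 t
  magnesia: 22.80 t
Total batch = 264.0 t; LOI loss = 13.99 t

Intermediates are shown rounded off to 4 significant figures when written out; each numeric step runs at full precision in every operation. A single rounding yields each reported value. Derived quantities are carried in full precision (ignition loss, glass mass, the yield, totals, four oxide percentages) using the weight values for 250.0 t of glass as they appear in either problem or answer.
Oxide mass targets, per 250.0 t glass:
  SiO2: 45.65% × 250.0 = 114.1 t
  K2O: 5.473% × 250.0 = 13.68 t
  MgO: 26.88% × 250.0 = 67.20 t
  ZrO2: 22.00% × 250.0 = 55.00 t
A balance pass over the oxides, on the weights just shown, against the basis in use (target by target, the sums agree modulo rounding of the values):
  SiO2: 139.5·0.6291 + 81.45·0.3237 = 114.1 t (target 114.1 t)
  K2O: 20.25·0.6757 = 13.68 t (target 13.68 t)
  MgO: 139.5·0.3207 + 22.80·0.9851 = 67.20 t (target 67.20 t)
  ZrO2: 81.45·0.6753 = 55.00 t (target 55.00 t)
Glass-mass closure: total batch − LOI = 250.0 t (summing oxide targets gives 250.0 t; against the stated basis, 250.0 t — any gap is answer rounding).
Batch total: Σ batch = 264.0 t; ignition loss, Σ(batch × LOI) = 13.99 t; yield = glass ÷ total batch = 94.70%.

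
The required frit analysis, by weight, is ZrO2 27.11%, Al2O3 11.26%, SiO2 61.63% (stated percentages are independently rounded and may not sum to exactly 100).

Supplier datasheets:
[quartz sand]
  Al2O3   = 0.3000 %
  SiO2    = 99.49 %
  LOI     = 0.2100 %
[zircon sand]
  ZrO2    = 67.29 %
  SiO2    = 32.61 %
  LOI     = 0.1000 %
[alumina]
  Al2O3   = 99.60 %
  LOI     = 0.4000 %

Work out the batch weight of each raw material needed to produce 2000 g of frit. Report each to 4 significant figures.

Each numeric step keeps exact precision throughout; in-progress results are displayed (rounded to four significant figures) as written; every reported value is rounded exactly once. Derived quantities are re-derived from the weighed amounts at 2000 g of glass in exact precision (net glass mass, ignition loss, the yield, the three compositions, the totals), exactly as shown in the question or the answer.
Target masses of each oxide per 2000 g frit:
  ZrO2: 27.11% × 2000 = 542.2 g
  Al2O3: 11.26% × 2000 = 225.2 g
  SiO2: 61.63% × 2000 = 1233 g
Sums-versus-targets review from the weights as reported, at the basis given (delivered sums recover each target inside rounding margins):
  ZrO2: 805.8·0.6729 = 542.2 g (target 542.2 g)
  Al2O3: 974.8·0.003000 + 223.2·0.9960 = 225.2 g (target 225.2 g)
  SiO2: 974.8·0.9949 + 805.8·0.3261 = 1233 g (target 1233 g)
Glass mass check: total charge less LOI = 2000 g (the targets, summed, come to 2000 g; the stated basis being 2000 g — rounding explains the deltas).
Batch grand total — Σ batch = 2004 g; loss to ignition Σ batch·LOI = 3.746 g; yield = glass ÷ total batch = 99.81%.

Batch per 2000 g frit:
  quartz sand: 974.8 g
  zircon sand: 805.8 g
  alumina: 223.2 g
Total batch = 2004 g; LOI loss = 3.746 g; yield = 99.81%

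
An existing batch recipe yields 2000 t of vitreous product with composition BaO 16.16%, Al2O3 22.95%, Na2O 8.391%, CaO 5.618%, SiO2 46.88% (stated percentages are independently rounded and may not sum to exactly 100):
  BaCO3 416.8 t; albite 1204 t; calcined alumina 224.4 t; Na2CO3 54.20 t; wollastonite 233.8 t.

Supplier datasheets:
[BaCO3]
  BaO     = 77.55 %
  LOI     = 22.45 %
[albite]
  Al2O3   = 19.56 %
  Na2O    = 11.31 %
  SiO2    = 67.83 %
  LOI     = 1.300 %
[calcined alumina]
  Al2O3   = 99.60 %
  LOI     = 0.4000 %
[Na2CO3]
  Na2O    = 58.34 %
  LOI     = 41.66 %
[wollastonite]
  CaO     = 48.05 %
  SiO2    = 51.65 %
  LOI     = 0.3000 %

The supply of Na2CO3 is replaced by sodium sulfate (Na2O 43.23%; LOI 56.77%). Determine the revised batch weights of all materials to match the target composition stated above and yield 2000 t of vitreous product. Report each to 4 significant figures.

Revised batch per 2000 t vitreous product:
  BaCO3: 416.8 t
  albite: 1204 t
  calcined alumina: 224.4 t
  sodium sulfate: 73.15 t
  wollastonite: 233.8 t
Total batch = 2152 t; LOI loss = 152.3 t

Mid-chain values are printed (rounded to four significant digits) in the printout — the working math maintains full float precision from start to finish. Every reported value takes exactly one rounding; derived quantities are re-derived using the weight values on 2000 t of glass at full float precision (the five compositions, net glass mass, the yield, totals, ignition loss) as they appear in the question or the answer.
Target masses of each oxide per 2000 t vitreous product:
  BaO: 16.16% × 2000 = 323.2 t
  Al2O3: 22.95% × 2000 = 459.0 t
  Na2O: 8.391% × 2000 = 167.8 t
  CaO: 5.618% × 2000 = 112.4 t
  SiO2: 46.88% × 2000 = 937.6 t
Oxide-by-oxide audit from the weights as reported, under the basis named above (sums match the target masses net of answer rounding effects):
  BaO: 416.8·0.7755 = 323.2 t (target 323.2 t)
  Al2O3: 1204·0.1956 + 224.4·0.9960 = 459.0 t (target 459.0 t)
  Na2O: 1204·0.1131 + 73.15·0.4323 = 167.8 t (target 167.8 t)
  CaO: 233.8·0.4805 = 112.3 t (target 112.4 t)
  SiO2: 1204·0.6783 + 233.8·0.5165 = 937.4 t (target 937.6 t)
Glass-mass sanity pass: batch total minus LOI = 2000 t (per-oxide target masses sum to 2000 t; with the basis standing at 2000 t — any gap is answer rounding).
Adding the batch up: Σ batch = 2152 t; LOI removed, Σ of batch·LOI: 152.3 t; the yield ratio, glass ÷ batch: 92.92%.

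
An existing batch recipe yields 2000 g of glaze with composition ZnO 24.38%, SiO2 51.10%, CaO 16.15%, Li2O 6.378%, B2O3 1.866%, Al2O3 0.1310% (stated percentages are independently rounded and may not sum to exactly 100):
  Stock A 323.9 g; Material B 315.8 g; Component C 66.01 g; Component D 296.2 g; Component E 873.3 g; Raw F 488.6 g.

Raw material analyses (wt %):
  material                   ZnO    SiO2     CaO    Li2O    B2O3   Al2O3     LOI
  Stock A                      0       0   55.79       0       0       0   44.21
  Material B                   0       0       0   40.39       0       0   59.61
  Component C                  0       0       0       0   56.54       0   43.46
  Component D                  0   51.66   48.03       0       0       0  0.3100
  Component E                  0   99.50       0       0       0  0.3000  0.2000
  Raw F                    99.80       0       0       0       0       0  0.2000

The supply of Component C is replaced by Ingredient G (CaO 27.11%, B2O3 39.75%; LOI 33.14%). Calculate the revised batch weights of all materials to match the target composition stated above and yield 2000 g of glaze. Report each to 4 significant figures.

Revised batch per 2000 g glaze:
  Stock A: 278.3 g
  Material B: 315.8 g
  Ingredient G: 93.89 g
  Component D: 296.2 g
  Component E: 873.3 g
  Raw F: 488.6 g
Total batch = 2346 g; LOI loss = 346.0 g

The intermediate values are printed, rounded to 4 significant figures, in the working. Every computation holds full precision throughout. Each reported result carries a single rounding. The derived quantities are carried at full precision (the totals, yield, LOI, the six compositions, glass mass) starting from the weights on 2000 g of glass as given in the problem or the answer.
Oxide mass targets, per 2000 g glaze:
  ZnO: 24.38% × 2000 = 487.6 g
  SiO2: 51.10% × 2000 = 1022 g
  CaO: 16.15% × 2000 = 323.0 g
  Li2O: 6.378% × 2000 = 127.6 g
  B2O3: 1.866% × 2000 = 37.32 g
  Al2O3: 0.1310% × 2000 = 2.620 g
Oxide-by-oxide audit per the reported batch figures, at the basis given (each sum matches its target mass once rounding is allowed for):
  ZnO: 488.6·0.9980 = 487.6 g (target 487.6 g)
  SiO2: 296.2·0.5166 + 873.3·0.9950 = 1022 g (target 1022 g)
  CaO: 278.3·0.5579 + 93.89·0.2711 + 296.2·0.4803 = 323.0 g (target 323.0 g)
  Li2O: 315.8·0.4039 = 127.6 g (target 127.6 g)
  B2O3: 93.89·0.3975 = 37.32 g (target 37.32 g)
  Al2O3: 873.3·0.003000 = 2.620 g (target 2.620 g)
Glass-mass closure: whole batch net of LOI = 2000 g (summing oxide targets gives 2000 g; with the basis standing at 2000 g — differing by rounding only).
Total batch = Σ batch = 2346 g; ignition loss, Σ(batch × LOI) = 346.0 g; yield = glass ÷ total batch = 85.25%.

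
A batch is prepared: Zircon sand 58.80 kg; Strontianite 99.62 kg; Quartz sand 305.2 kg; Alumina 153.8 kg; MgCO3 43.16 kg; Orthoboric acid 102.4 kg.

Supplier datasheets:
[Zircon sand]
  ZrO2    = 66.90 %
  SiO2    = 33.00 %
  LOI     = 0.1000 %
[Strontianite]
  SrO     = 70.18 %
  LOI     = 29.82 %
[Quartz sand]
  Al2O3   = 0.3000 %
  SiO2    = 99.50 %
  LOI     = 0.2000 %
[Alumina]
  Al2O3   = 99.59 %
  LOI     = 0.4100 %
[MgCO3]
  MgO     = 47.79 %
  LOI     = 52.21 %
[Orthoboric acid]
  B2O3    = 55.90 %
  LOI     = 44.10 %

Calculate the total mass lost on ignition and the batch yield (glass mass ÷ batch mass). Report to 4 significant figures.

LOI loss = 98.70 kg; glass = 664.3 kg; yield = 87.06%

All arithmetic keeps full precision in every operation; intermediates appear (rounded to 4 significant figures) at each printed step. Every reported number includes exactly one rounding; derived quantities (glass mass, totals, six oxide percentages, yield, LOI) are rebuilt in exact precision from the batch weights per 664.3 kg of glass, exactly as printed in problem or answer.
Loss on ignition, line by line:
  Zircon sand: 58.80 × 0.001000 = 0.05880 kg
  Strontianite: 99.62 × 0.2982 = 29.71 kg
  Quartz sand: 305.2 × 0.002000 = 0.6104 kg
  Alumina: 153.8 × 0.004100 = 0.6306 kg
  MgCO3: 43.16 × 0.5221 = 22.53 kg
  Orthoboric acid: 102.4 × 0.4410 = 45.16 kg
Total LOI = 98.70 kg
Glass = batch − LOI = 763.0 − 98.70 = 664.3 kg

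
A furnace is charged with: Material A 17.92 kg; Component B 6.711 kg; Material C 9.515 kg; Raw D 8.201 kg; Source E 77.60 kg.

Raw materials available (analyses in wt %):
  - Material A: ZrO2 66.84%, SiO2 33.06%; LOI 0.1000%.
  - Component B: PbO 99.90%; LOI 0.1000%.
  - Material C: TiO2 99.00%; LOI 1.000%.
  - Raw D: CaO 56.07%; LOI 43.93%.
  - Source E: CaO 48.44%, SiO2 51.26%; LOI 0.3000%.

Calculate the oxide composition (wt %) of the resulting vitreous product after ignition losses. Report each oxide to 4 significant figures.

Glass mass = 116.0 kg (batch 119.9 − LOI 3.955).
Composition: PbO 5.780%, ZrO2 10.33%, CaO 36.37%, SiO2 39.40%, TiO2 8.121%

The whole derivation holds full float precision at each step; intermediates are shown rounded to 4 significant figures on the page — every reported result is rounded exactly once. All derived quantities (totals, the five compositions, glass mass, ignition loss, yield) are rebuilt in full precision starting from the weights on 116.0 kg of glass, as set out in either problem or answer.
Oxide masses out of the charge:
  PbO: 6.711·0.9990 = 6.704 kg
  ZrO2: 17.92·0.6684 = 11.98 kg
  CaO: 8.201·0.5607 + 77.60·0.4844 = 42.19 kg
  SiO2: 17.92·0.3306 + 77.60·0.5126 = 45.70 kg
  TiO2: 9.515·0.9900 = 9.420 kg
LOI: 17.92·0.001000 + 6.711·0.001000 + 9.515·0.01000 + 8.201·0.4393 + 77.60·0.003000 = 3.955 kg
Resulting glass, batch − LOI: 119.9 − 3.955 = 116.0 kg (the oxide masses sum to this)
percent share: oxide ÷ glass, ×100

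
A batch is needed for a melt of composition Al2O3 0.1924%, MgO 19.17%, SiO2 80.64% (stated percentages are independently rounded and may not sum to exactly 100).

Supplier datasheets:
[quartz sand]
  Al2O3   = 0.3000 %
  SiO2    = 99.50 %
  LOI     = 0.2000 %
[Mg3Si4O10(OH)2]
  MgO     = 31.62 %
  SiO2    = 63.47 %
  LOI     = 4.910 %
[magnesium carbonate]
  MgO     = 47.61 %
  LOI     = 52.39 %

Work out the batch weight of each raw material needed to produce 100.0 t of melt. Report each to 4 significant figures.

Batch per 100.0 t melt:
  quartz sand: 64.13 t
  Mg3Si4O10(OH)2: 26.51 t
  magnesium carbonate: 22.66 t
Total batch = 113.3 t; LOI loss = 13.30 t; yield = 88.26%

The whole derivation carries exact precision in all steps; intermediates are shown with 4-significant-digit rounding when written out — each reported figure is rounded exactly once. The derived quantities, including totals, glass mass, the yield, LOI, the three compositions, are computed from the weighed amounts for 100.0 t of glass at exact precision, exactly as printed in the question or the answer.
Oxide mass targets, per 100.0 t melt:
  Al2O3: 0.1924% × 100.0 = 0.1924 t
  MgO: 19.17% × 100.0 = 19.17 t
  SiO2: 80.64% × 100.0 = 80.64 t
Sums-versus-targets review applying the batch weights above, versus the basis set out (sum by sum, the targets are met exact up to rounding of places):
  Al2O3: 64.13·0.003000 = 0.1924 t (target 0.1924 t)
  MgO: 26.51·0.3162 + 22.66·0.4761 = 19.17 t (target 19.17 t)
  SiO2: 64.13·0.9950 + 26.51·0.6347 = 80.64 t (target 80.64 t)
Mass balance on the glass: net batch after ignition = 100.0 t (the targets, summed, come to 100.0 t; versus the stated basis of 100.0 t — deltas are rounding alone).
Summing the batch: Σ batch = 113.3 t; the LOI term Σ batch·LOI equals 13.30 t; yield, glass over the total, = 88.26%.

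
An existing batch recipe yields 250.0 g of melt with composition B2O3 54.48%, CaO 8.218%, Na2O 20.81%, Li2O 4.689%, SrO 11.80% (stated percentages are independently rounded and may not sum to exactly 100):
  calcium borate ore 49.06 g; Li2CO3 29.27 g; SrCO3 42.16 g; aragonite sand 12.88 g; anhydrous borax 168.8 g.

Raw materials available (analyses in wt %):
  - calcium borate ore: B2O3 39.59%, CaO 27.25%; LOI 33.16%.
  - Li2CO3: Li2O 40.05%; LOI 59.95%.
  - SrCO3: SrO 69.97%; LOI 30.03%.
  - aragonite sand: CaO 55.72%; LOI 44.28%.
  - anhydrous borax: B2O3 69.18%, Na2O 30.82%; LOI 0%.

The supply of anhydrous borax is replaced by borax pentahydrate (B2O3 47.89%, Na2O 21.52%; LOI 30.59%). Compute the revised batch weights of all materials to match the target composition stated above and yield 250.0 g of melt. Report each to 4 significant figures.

Revised batch per 250.0 g melt:
  calcium borate ore: 51.59 g
  Li2CO3: 29.27 g
  SrCO3: 42.16 g
  aragonite sand: 11.64 g
  borax pentahydrate: 241.8 g
Total batch = 376.5 g; LOI loss = 126.4 g

Exact precision is held all the way through — in-progress results are displayed, rounded to four significant digits, at each printed step. Every reported number is rounded exactly once; all derived quantities are re-derived from the batch weights on 250.0 g of glass at full float precision (net glass mass, yield, LOI, the totals, the five compositions), precisely as stated by the problem or the answer.
Per-oxide target masses for 250.0 g melt:
  B2O3: 54.48% × 250.0 = 136.2 g
  CaO: 8.218% × 250.0 = 20.54 g
  Na2O: 20.81% × 250.0 = 52.02 g
  Li2O: 4.689% × 250.0 = 11.72 g
  SrO: 11.80% × 250.0 = 29.50 g
Verifying the oxide balance applying the batch weights above, per the basis as stated (summed amounts equal target values within answer rounding):
  B2O3: 51.59·0.3959 + 241.8·0.4789 = 136.2 g (target 136.2 g)
  CaO: 51.59·0.2725 + 11.64·0.5572 = 20.54 g (target 20.54 g)
  Na2O: 241.8·0.2152 = 52.04 g (target 52.02 g)
  Li2O: 29.27·0.4005 = 11.72 g (target 11.72 g)
  SrO: 42.16·0.6997 = 29.50 g (target 29.50 g)
Mass balance on the glass: the batch minus its LOI: 250.0 g (the targets, summed, come to 250.0 g; with the basis standing at 250.0 g — any gap is answer rounding).
Batch grand total — Σ batch = 376.5 g; ignition loss, Σ(batch × LOI) = 126.4 g; yield, glass over the total, = 66.41%.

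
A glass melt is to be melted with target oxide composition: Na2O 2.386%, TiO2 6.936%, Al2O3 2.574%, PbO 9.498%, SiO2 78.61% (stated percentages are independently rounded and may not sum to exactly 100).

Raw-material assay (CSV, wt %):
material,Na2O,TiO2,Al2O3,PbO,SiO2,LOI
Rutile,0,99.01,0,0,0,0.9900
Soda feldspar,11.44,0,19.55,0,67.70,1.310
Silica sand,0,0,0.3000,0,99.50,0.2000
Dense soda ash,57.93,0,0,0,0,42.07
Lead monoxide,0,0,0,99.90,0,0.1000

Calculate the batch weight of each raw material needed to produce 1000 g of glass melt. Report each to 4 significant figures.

The intermediate values appear, rounded to 4 significant digits, across the worked steps. All arithmetic keeps exact precision at all times — a single rounding completes every reported figure; all derived quantities are carried in exact precision (LOI, the totals, five oxide percentages, glass mass, the yield) starting from the weights at 1000 g of glass precisely as stated by the question or the answer.
Target masses of each oxide per 1000 g glass melt:
  Na2O: 2.386% × 1000 = 23.86 g
  TiO2: 6.936% × 1000 = 69.36 g
  Al2O3: 2.574% × 1000 = 25.74 g
  PbO: 9.498% × 1000 = 94.98 g
  SiO2: 78.61% × 1000 = 786.1 g
Checking each oxide sum applying the batch weights above, against the basis in use (delivered sums recover each target given rounding of the digits):
  Na2O: 120.8·0.1144 + 17.33·0.5793 = 23.86 g (target 23.86 g)
  TiO2: 70.05·0.9901 = 69.36 g (target 69.36 g)
  Al2O3: 120.8·0.1955 + 707.9·0.003000 = 25.74 g (target 25.74 g)
  PbO: 95.08·0.9990 = 94.98 g (target 94.98 g)
  SiO2: 120.8·0.6770 + 707.9·0.9950 = 786.1 g (target 786.1 g)
Glass-mass closure: Σ batch − LOI loss = 1000 g (per-oxide target masses sum to 1000 g; stated basis 1000 g — rounding explains the deltas).
Batch total: Σ batch = 1011 g; ignition loss, Σ(batch × LOI) = 11.08 g; as yield: glass ÷ batch → 98.90%.

Batch per 1000 g glass melt:
  Rutile: 70.05 g
  Soda feldspar: 120.8 g
  Silica sand: 707.9 g
  Dense soda ash: 17.33 g
  Lead monoxide: 95.08 g
Total batch = 1011 g; LOI loss = 11.08 g; yield = 98.90%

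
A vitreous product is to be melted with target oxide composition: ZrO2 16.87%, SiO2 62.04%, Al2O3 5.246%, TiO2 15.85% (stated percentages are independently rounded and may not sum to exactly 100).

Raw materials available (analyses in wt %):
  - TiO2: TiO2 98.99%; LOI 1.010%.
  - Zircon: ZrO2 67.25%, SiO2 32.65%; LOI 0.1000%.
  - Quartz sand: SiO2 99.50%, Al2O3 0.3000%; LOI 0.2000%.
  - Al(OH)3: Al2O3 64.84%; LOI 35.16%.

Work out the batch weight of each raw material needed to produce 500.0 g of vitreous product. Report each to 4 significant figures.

Batch per 500.0 g vitreous product:
  TiO2: 80.06 g
  Zircon: 125.4 g
  Quartz sand: 270.6 g
  Al(OH)3: 39.20 g
Total batch = 515.3 g; LOI loss = 15.26 g; yield = 97.04%

The intermediate values appear rounded off to 4 significant figures when written out; every computation carries full precision end to end — each reported number is rounded once only. All derived quantities are carried in full float precision (ignition loss, yield, glass mass, totals, the four compositions) using the weight values for 500.0 g of glass, exactly as printed in question or answer.
Oxide mass targets, per 500.0 g vitreous product:
  ZrO2: 16.87% × 500.0 = 84.35 g
  SiO2: 62.04% × 500.0 = 310.2 g
  Al2O3: 5.246% × 500.0 = 26.23 g
  TiO2: 15.85% × 500.0 = 79.25 g
Per-oxide balance check working from each reported weight, relative to the basis at hand (target by target, the sums agree net of answer rounding effects):
  ZrO2: 125.4·0.6725 = 84.33 g (target 84.35 g)
  SiO2: 125.4·0.3265 + 270.6·0.9950 = 310.2 g (target 310.2 g)
  Al2O3: 270.6·0.003000 + 39.20·0.6484 = 26.23 g (target 26.23 g)
  TiO2: 80.06·0.9899 = 79.25 g (target 79.25 g)
Glass-mass bookkeeping: total charge less LOI = 500.0 g (the Σ of target masses is 500.0 g; the stated basis being 500.0 g — any gap is answer rounding).
Batch grand total — Σ batch = 515.3 g; LOI removed, Σ of batch·LOI: 15.26 g; yield, glass over the total, = 97.04%.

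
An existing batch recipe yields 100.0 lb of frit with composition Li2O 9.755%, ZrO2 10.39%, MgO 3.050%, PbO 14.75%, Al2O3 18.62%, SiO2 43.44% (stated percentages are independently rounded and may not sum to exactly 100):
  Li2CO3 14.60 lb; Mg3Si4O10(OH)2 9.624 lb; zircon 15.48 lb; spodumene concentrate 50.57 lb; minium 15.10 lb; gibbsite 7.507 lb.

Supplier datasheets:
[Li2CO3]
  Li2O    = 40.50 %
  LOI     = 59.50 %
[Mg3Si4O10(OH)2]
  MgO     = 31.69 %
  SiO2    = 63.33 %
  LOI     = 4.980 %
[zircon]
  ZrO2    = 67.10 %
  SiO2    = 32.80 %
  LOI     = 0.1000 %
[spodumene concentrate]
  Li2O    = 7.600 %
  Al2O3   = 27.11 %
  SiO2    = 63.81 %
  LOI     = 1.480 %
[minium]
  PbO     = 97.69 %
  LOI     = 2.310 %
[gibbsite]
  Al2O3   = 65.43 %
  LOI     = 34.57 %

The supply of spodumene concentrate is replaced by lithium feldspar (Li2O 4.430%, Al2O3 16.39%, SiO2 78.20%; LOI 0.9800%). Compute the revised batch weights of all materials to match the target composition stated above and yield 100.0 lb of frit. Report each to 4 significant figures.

Revised batch per 100.0 lb frit:
  Li2CO3: 19.57 lb
  Mg3Si4O10(OH)2: 9.624 lb
  zircon: 15.48 lb
  lithium feldspar: 41.26 lb
  minium: 15.10 lb
  gibbsite: 18.12 lb
Total batch = 119.2 lb; LOI loss = 19.16 lb

Each numeric step runs at exact precision from first step to last. Working values appear, rounded to 4 significant figures, as written — every reported number takes a single rounding. All derived quantities are recomputed at full precision (ignition loss, totals, six oxide percentages, the yield, net glass mass) from the weighed amounts on 100.0 lb of glass as written in the problem or answer text.
Target masses of each oxide per 100.0 lb frit:
  Li2O: 9.755% × 100.0 = 9.755 lb
  ZrO2: 10.39% × 100.0 = 10.39 lb
  MgO: 3.050% × 100.0 = 3.050 lb
  PbO: 14.75% × 100.0 = 14.75 lb
  Al2O3: 18.62% × 100.0 = 18.62 lb
  SiO2: 43.44% × 100.0 = 43.44 lb
Balance tally, oxide-wise, with the batch weights as given, versus the basis set out (delivered sums recover each target inside rounding margins):
  Li2O: 19.57·0.4050 + 41.26·0.04430 = 9.754 lb (target 9.755 lb)
  ZrO2: 15.48·0.6710 = 10.39 lb (target 10.39 lb)
  MgO: 9.624·0.3169 = 3.050 lb (target 3.050 lb)
  PbO: 15.10·0.9769 = 14.75 lb (target 14.75 lb)
  Al2O3: 41.26·0.1639 + 18.12·0.6543 = 18.62 lb (target 18.62 lb)
  SiO2: 9.624·0.6333 + 15.48·0.3280 + 41.26·0.7820 = 43.44 lb (target 43.44 lb)
Glass mass check: the batch minus its LOI: 100.0 lb (the targets, summed, come to 100.0 lb; stated basis 100.0 lb — differing by rounding only).
Total batch = Σ batch = 119.2 lb; ignition loss, Σ(batch × LOI) = 19.16 lb; as yield: glass ÷ batch → 83.92%.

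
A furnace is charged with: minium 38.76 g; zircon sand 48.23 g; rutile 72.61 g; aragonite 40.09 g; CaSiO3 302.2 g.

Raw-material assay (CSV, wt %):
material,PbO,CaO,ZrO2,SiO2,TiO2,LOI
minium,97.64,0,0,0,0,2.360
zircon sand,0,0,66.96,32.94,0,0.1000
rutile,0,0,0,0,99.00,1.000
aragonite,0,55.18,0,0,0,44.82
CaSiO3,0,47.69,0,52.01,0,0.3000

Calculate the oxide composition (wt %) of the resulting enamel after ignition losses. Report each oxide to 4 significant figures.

Each numeric step runs at full precision through the solve. Intermediates appear (rounded to 4 significant digits) in the working — every reported number is rounded a single time; derived quantities (five oxide percentages, yield, net glass mass, ignition loss, totals) are carried in full precision starting from the weights per 481.3 g of glass, as quoted within either problem or answer.
What the batch supplies per oxide:
  PbO: 38.76·0.9764 = 37.85 g
  CaO: 40.09·0.5518 + 302.2·0.4769 = 166.2 g
  ZrO2: 48.23·0.6696 = 32.29 g
  SiO2: 48.23·0.3294 + 302.2·0.5201 = 173.1 g
  TiO2: 72.61·0.9900 = 71.88 g
LOI: 38.76·0.02360 + 48.23·0.001000 + 72.61·0.01000 + 40.09·0.4482 + 302.2·0.003000 = 20.56 g
The glass mass, total less LOI, = 501.9 − 20.56 = 481.3 g (equal to the oxide-mass sum)
oxide / glass × 100 gives the wt %

Glass mass = 481.3 g (batch 501.9 − LOI 20.56).
Composition: PbO 7.863%, CaO 34.54%, ZrO2 6.710%, SiO2 35.96%, TiO2 14.93%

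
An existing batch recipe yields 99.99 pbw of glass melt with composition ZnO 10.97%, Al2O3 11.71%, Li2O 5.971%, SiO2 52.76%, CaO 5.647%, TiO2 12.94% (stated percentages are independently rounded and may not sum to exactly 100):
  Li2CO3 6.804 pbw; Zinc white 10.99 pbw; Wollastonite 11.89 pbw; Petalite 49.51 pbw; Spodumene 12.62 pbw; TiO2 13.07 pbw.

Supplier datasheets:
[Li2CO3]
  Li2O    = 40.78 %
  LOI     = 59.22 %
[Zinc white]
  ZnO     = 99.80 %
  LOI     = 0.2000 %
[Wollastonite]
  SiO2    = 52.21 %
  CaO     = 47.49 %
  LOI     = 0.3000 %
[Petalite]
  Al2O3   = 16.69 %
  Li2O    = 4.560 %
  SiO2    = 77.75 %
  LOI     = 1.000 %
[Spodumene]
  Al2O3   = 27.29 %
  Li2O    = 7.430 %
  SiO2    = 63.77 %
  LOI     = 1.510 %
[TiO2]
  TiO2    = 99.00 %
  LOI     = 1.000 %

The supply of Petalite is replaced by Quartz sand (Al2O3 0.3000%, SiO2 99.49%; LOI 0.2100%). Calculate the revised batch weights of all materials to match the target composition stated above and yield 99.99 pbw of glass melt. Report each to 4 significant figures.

Revised batch per 99.99 pbw glass melt:
  Li2CO3: 6.862 pbw
  Zinc white: 10.99 pbw
  Wollastonite: 11.89 pbw
  Quartz sand: 19.42 pbw
  Spodumene: 42.69 pbw
  TiO2: 13.07 pbw
Total batch = 104.9 pbw; LOI loss = 4.937 pbw

Values along the way are rounded off to 4 significant figures when quoted. Each numeric step runs at full precision in all steps. A single rounding produces each reported value; derived quantities, including net glass mass, the six compositions, yield, ignition loss, totals, are computed starting from the weights on 99.99 pbw of glass in exact precision, as given in the problem or answer text.
The oxide mass targets at 99.99 pbw glass melt:
  ZnO: 10.97% × 99.99 = 10.97 pbw
  Al2O3: 11.71% × 99.99 = 11.71 pbw
  Li2O: 5.971% × 99.99 = 5.970 pbw
  SiO2: 52.76% × 99.99 = 52.75 pbw
  CaO: 5.647% × 99.99 = 5.646 pbw
  TiO2: 12.94% × 99.99 = 12.94 pbw
Balance tally, oxide-wise, given the weights on record, per the basis as stated (sums match the target masses inside rounding margins):
  ZnO: 10.99·0.9980 = 10.97 pbw (target 10.97 pbw)
  Al2O3: 19.42·0.003000 + 42.69·0.2729 = 11.71 pbw (target 11.71 pbw)
  Li2O: 6.862·0.4078 + 42.69·0.07430 = 5.970 pbw (target 5.970 pbw)
  SiO2: 11.89·0.5221 + 19.42·0.9949 + 42.69·0.6377 = 52.75 pbw (target 52.75 pbw)
  CaO: 11.89·0.4749 = 5.647 pbw (target 5.646 pbw)
  TiO2: 13.07·0.9900 = 12.94 pbw (target 12.94 pbw)
Consistency of the glass mass: Σ batch − LOI loss = 99.98 pbw (the targets, summed, come to 99.99 pbw; stated basis 99.99 pbw — gaps are rounding artifacts).
Adding the batch up: Σ batch = 104.9 pbw; LOI removed, Σ of batch·LOI: 4.937 pbw; the yield ratio, glass ÷ batch: 95.29%.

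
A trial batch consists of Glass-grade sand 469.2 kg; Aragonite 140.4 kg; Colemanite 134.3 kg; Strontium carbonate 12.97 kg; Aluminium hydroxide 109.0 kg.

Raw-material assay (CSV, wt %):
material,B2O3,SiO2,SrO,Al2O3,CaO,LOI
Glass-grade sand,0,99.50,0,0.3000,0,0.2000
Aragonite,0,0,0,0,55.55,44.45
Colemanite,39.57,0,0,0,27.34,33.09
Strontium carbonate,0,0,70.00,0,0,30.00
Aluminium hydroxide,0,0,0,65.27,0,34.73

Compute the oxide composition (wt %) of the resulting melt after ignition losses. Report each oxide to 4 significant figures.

Glass mass = 716.3 kg (batch 865.9 − LOI 149.5).
Composition: B2O3 7.419%, SiO2 65.17%, SrO 1.267%, Al2O3 10.13%, CaO 16.01%

The whole derivation maintains full float precision from start to finish — in-progress results are printed (rounded to 4 significant digits) on the page. A single rounding yields every reported result. Derived quantities (totals, LOI, glass mass, the five compositions, yield) are rebuilt from the batch weights for 716.3 kg of glass at full precision exactly as shown in question or answer.
What the batch supplies per oxide:
  B2O3: 134.3·0.3957 = 53.14 kg
  SiO2: 469.2·0.9950 = 466.9 kg
  SrO: 12.97·0.7000 = 9.079 kg
  Al2O3: 469.2·0.003000 + 109.0·0.6527 = 72.55 kg
  CaO: 140.4·0.5555 + 134.3·0.2734 = 114.7 kg
LOI: 469.2·0.002000 + 140.4·0.4445 + 134.3·0.3309 + 12.97·0.3000 + 109.0·0.3473 = 149.5 kg
Resulting glass, batch − LOI: 865.9 − 149.5 = 716.3 kg (= Σ oxide masses)
oxide / glass × 100 gives the wt %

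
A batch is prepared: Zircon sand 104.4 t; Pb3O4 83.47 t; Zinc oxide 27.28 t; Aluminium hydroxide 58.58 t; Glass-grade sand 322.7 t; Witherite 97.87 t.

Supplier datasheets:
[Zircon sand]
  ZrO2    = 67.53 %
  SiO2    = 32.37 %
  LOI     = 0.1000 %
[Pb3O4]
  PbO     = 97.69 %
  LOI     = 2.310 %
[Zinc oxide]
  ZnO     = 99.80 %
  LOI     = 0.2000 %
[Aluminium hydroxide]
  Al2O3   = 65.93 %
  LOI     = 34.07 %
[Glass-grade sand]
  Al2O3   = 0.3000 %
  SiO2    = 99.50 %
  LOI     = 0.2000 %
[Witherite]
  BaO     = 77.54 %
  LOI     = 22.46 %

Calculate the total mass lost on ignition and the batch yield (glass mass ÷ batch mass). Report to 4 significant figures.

The whole derivation keeps full precision through every step; values along the way are printed, rounded to 4 significant figures, in the printout; each reported value includes exactly one rounding; derived quantities (the yield, the six compositions, totals, LOI, glass mass) are computed from the batch weights per 649.6 t of glass in exact precision, as written in either problem or answer.
LOI of each material in turn:
  Zircon sand: 104.4 × 0.001000 = 0.1044 t
  Pb3O4: 83.47 × 0.02310 = 1.928 t
  Zinc oxide: 27.28 × 0.002000 = 0.05456 t
  Aluminium hydroxide: 58.58 × 0.3407 = 19.96 t
  Glass-grade sand: 322.7 × 0.002000 = 0.6454 t
  Witherite: 97.87 × 0.2246 = 21.98 t
Total LOI = 44.67 t
Glass = batch − LOI = 694.3 − 44.67 = 649.6 t

LOI loss = 44.67 t; glass = 649.6 t; yield = 93.57%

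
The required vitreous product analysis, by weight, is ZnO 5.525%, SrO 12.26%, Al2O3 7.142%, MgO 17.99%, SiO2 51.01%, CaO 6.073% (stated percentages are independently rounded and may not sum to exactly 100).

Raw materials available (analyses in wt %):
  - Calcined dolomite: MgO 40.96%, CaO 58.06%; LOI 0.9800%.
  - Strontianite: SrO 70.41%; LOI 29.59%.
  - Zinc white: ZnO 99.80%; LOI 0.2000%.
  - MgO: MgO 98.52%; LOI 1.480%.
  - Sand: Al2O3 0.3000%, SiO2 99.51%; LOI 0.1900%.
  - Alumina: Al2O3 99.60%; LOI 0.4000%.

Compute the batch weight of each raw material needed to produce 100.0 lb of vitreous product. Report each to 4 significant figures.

Batch per 100.0 lb vitreous product:
  Calcined dolomite: 10.46 lb
  Strontianite: 17.41 lb
  Zinc white: 5.536 lb
  MgO: 13.91 lb
  Sand: 51.26 lb
  Alumina: 7.016 lb
Total batch = 105.6 lb; LOI loss = 5.597 lb; yield = 94.70%

All arithmetic maintains full float precision end to end; the intermediate values appear rounded to 4 significant figures on the page. Each reported result is rounded only once. Derived quantities, including yield, ignition loss, six oxide percentages, the totals, net glass mass, are rebuilt starting from the weights at 100.0 lb of glass at full float precision, as written in problem or answer.
The oxide mass targets at 100.0 lb vitreous product:
  ZnO: 5.525% × 100.0 = 5.525 lb
  SrO: 12.26% × 100.0 = 12.26 lb
  Al2O3: 7.142% × 100.0 = 7.142 lb
  MgO: 17.99% × 100.0 = 17.99 lb
  SiO2: 51.01% × 100.0 = 51.01 lb
  CaO: 6.073% × 100.0 = 6.073 lb
Mass-balance tally per oxide given the weights on record, per the basis as stated (each sum matches its target mass within answer rounding):
  ZnO: 5.536·0.9980 = 5.525 lb (target 5.525 lb)
  SrO: 17.41·0.7041 = 12.26 lb (target 12.26 lb)
  Al2O3: 51.26·0.003000 + 7.016·0.9960 = 7.142 lb (target 7.142 lb)
  MgO: 10.46·0.4096 + 13.91·0.9852 = 17.99 lb (target 17.99 lb)
  SiO2: 51.26·0.9951 = 51.01 lb (target 51.01 lb)
  CaO: 10.46·0.5806 = 6.073 lb (target 6.073 lb)
Consistency of the glass mass: whole batch net of LOI = 100.0 lb (the Σ of target masses is 100.0 lb; versus the stated basis of 100.0 lb — differing by rounding only).
Batch grand total — Σ batch = 105.6 lb; LOI loss = Σ batch·LOI = 5.597 lb; yield = glass ÷ total batch = 94.70%.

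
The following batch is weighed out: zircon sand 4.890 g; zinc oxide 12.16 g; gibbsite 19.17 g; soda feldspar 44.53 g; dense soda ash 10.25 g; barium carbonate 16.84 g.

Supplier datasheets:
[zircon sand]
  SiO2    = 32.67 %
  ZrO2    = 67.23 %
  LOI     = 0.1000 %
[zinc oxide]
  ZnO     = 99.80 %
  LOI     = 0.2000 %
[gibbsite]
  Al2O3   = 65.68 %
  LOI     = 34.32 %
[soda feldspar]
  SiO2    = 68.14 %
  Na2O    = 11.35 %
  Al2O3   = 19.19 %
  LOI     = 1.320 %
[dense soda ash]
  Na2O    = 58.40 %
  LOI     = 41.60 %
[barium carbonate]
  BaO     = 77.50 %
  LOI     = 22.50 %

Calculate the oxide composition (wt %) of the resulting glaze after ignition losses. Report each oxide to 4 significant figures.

Working values appear rounded off to 4 significant digits when written out — all arithmetic keeps full float precision all the way through. Each reported number takes exactly one rounding — the derived quantities are rebuilt at exact precision (ignition loss, the six compositions, totals, net glass mass, the yield) using the weight values for 92.59 g of glass, precisely as stated by question or answer.
Delivered oxide masses:
  SiO2: 4.890·0.3267 + 44.53·0.6814 = 31.94 g
  ZrO2: 4.890·0.6723 = 3.288 g
  BaO: 16.84·0.7750 = 13.05 g
  Na2O: 44.53·0.1135 + 10.25·0.5840 = 11.04 g
  ZnO: 12.16·0.9980 = 12.14 g
  Al2O3: 19.17·0.6568 + 44.53·0.1919 = 21.14 g
LOI: 4.890·0.001000 + 12.16·0.002000 + 19.17·0.3432 + 44.53·0.01320 + 10.25·0.4160 + 16.84·0.2250 = 15.25 g
Net of LOI, the glass mass = 107.8 − 15.25 = 92.59 g (matching Σ of the oxides)
wt % = oxide mass / glass mass × 100

Glass mass = 92.59 g (batch 107.8 − LOI 15.25).
Composition: SiO2 34.50%, ZrO2 3.551%, BaO 14.10%, Na2O 11.92%, ZnO 13.11%, Al2O3 22.83%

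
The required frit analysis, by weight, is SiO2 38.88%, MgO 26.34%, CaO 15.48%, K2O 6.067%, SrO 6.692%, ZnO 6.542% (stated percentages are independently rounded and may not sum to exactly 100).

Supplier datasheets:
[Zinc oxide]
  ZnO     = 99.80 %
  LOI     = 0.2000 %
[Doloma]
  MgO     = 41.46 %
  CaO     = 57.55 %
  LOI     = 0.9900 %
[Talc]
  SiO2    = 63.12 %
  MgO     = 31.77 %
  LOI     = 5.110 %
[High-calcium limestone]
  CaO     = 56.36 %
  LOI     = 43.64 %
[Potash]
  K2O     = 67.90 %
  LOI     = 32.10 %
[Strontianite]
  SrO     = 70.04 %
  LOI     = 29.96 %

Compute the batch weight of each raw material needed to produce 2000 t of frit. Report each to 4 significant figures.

Values along the way are displayed with 4-significant-digit rounding across the worked steps; every computation maintains full precision end to end. Exactly one rounding is applied to every reported figure. All derived quantities (LOI, glass mass, the totals, yield, the six compositions) are computed at exact precision from the batch weights on 2000 t of glass exactly as shown in the problem or answer text.
Target oxide masses per 2000 t frit:
  SiO2: 38.88% × 2000 = 777.6 t
  MgO: 26.34% × 2000 = 526.8 t
  CaO: 15.48% × 2000 = 309.6 t
  K2O: 6.067% × 2000 = 121.3 t
  SrO: 6.692% × 2000 = 133.8 t
  ZnO: 6.542% × 2000 = 130.8 t
Verifying the oxide balance on the weights just shown, under the basis named above (summed amounts equal target values given rounding of the digits):
  SiO2: 1232·0.6312 = 777.6 t (target 777.6 t)
  MgO: 326.6·0.4146 + 1232·0.3177 = 526.8 t (target 526.8 t)
  CaO: 326.6·0.5755 + 215.8·0.5636 = 309.6 t (target 309.6 t)
  K2O: 178.7·0.6790 = 121.3 t (target 121.3 t)
  SrO: 191.1·0.7004 = 133.8 t (target 133.8 t)
  ZnO: 131.1·0.9980 = 130.8 t (target 130.8 t)
The glass-mass cross-check: Σ batch − LOI loss = 2000 t (summing oxide targets gives 2000 t; the stated basis being 2000 t — differing by rounding only).
Whole-batch sum: Σ batch = 2275 t; ignition loss, Σ(batch × LOI) = 275.2 t; the yield ratio, glass ÷ batch: 87.90%.

Batch per 2000 t frit:
  Zinc oxide: 131.1 t
  Doloma: 326.6 t
  Talc: 1232 t
  High-calcium limestone: 215.8 t
  Potash: 178.7 t
  Strontianite: 191.1 t
Total batch = 2275 t; LOI loss = 275.2 t; yield = 87.90%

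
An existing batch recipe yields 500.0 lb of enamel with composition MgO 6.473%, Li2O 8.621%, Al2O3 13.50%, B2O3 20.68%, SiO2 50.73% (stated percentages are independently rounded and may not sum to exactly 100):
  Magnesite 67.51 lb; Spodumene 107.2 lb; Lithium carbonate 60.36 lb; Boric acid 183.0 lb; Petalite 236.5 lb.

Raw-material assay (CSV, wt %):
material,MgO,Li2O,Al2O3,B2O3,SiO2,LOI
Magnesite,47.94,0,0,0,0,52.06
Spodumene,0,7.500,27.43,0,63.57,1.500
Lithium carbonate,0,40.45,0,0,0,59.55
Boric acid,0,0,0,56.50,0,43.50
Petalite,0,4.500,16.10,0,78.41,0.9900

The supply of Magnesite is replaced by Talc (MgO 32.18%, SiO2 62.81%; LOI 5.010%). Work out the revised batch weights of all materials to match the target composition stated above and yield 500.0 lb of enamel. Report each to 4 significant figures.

Revised batch per 500.0 lb enamel:
  Talc: 100.6 lb
  Spodumene: 197.5 lb
  Lithium carbonate: 60.74 lb
  Boric acid: 183.0 lb
  Petalite: 82.84 lb
Total batch = 624.7 lb; LOI loss = 124.6 lb

The working math carries full precision all the way through — rounding to four significant digits governs each intermediate as shown; every reported value carries a single rounding; all derived quantities, including the totals, the five compositions, the yield, ignition loss, glass mass, are carried from the batch weights at 500.0 lb of glass in exact precision, as they appear in either problem or answer.
Oxide mass targets, per 500.0 lb enamel:
  MgO: 6.473% × 500.0 = 32.36 lb
  Li2O: 8.621% × 500.0 = 43.10 lb
  Al2O3: 13.50% × 500.0 = 67.50 lb
  B2O3: 20.68% × 500.0 = 103.4 lb
  SiO2: 50.73% × 500.0 = 253.6 lb
Per-oxide balance check on the weights just shown, under the basis named above (target by target, the sums agree once rounding is allowed for):
  MgO: 100.6·0.3218 = 32.37 lb (target 32.36 lb)
  Li2O: 197.5·0.07500 + 60.74·0.4045 + 82.84·0.04500 = 43.11 lb (target 43.10 lb)
  Al2O3: 197.5·0.2743 + 82.84·0.1610 = 67.51 lb (target 67.50 lb)
  B2O3: 183.0·0.5650 = 103.4 lb (target 103.4 lb)
  SiO2: 100.6·0.6281 + 197.5·0.6357 + 82.84·0.7841 = 253.7 lb (target 253.6 lb)
Consistency of the glass mass: batch Σ − ignition loss = 500.1 lb (summing oxide targets gives 500.0 lb; with the basis standing at 500.0 lb — a pure rounding effect).
Batch total: Σ batch = 624.7 lb; LOI loss = Σ batch·LOI = 124.6 lb; yield: glass divided by total = 80.05%.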